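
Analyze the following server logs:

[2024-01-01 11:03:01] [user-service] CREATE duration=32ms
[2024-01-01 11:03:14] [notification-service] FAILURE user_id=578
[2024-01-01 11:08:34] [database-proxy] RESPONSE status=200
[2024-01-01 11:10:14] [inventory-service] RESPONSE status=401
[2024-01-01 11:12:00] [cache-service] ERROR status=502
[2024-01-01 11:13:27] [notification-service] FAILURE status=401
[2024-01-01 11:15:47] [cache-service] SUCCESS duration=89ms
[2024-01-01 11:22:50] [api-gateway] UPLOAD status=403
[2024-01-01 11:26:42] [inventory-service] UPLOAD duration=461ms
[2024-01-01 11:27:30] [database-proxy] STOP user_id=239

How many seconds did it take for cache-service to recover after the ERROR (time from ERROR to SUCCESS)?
227

To calculate recovery time:

1. Find ERROR event for cache-service: 2024-01-01 11:12:00
2. Find next SUCCESS event for cache-service: 2024-01-01 11:15:47
3. Recovery time: 2024-01-01 11:15:47 - 2024-01-01 11:12:00 = 227 seconds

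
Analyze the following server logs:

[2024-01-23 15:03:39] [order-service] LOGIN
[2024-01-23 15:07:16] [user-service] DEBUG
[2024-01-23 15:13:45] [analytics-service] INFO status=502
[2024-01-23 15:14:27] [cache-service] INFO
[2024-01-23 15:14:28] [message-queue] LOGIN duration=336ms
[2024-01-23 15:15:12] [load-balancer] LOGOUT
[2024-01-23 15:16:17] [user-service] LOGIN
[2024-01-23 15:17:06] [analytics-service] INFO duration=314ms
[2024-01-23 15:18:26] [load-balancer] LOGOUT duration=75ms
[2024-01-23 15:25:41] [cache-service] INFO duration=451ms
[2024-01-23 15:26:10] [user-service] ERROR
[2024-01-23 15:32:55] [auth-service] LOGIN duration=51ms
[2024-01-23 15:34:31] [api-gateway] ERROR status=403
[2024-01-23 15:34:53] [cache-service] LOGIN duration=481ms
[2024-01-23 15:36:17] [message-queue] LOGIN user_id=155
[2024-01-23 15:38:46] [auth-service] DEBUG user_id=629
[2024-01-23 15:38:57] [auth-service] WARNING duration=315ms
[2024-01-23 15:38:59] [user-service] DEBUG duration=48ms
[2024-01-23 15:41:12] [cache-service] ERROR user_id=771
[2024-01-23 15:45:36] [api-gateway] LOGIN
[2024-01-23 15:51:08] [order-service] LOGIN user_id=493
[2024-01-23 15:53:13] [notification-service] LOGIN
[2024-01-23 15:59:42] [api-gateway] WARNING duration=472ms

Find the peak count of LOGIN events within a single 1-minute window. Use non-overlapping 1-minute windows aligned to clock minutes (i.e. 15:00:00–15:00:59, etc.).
1

To find the burst window:

1. Divide the log period into non-overlapping 1-minute windows starting at 15:00
2. Count LOGIN events in each window
3. Find the window with maximum count
4. Maximum events in a window: 1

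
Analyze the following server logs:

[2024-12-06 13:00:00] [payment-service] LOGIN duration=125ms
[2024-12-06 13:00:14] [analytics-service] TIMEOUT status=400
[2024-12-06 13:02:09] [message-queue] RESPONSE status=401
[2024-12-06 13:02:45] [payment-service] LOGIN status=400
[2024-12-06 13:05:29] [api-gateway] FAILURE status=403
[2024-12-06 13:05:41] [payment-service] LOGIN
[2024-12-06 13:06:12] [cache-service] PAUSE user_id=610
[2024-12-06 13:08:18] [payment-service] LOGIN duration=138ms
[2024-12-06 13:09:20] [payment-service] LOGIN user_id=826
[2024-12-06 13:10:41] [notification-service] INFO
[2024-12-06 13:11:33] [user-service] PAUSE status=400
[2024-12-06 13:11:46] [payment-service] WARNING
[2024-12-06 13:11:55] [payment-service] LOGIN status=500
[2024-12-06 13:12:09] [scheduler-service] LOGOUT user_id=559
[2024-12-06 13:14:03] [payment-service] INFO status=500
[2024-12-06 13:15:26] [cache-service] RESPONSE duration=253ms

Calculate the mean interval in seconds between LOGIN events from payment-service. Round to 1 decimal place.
143.0

To calculate average interval:

1. Find all LOGIN events for payment-service in order
2. Calculate time gaps between consecutive events
3. Compute mean of gaps: 715 / 5 = 143.0 seconds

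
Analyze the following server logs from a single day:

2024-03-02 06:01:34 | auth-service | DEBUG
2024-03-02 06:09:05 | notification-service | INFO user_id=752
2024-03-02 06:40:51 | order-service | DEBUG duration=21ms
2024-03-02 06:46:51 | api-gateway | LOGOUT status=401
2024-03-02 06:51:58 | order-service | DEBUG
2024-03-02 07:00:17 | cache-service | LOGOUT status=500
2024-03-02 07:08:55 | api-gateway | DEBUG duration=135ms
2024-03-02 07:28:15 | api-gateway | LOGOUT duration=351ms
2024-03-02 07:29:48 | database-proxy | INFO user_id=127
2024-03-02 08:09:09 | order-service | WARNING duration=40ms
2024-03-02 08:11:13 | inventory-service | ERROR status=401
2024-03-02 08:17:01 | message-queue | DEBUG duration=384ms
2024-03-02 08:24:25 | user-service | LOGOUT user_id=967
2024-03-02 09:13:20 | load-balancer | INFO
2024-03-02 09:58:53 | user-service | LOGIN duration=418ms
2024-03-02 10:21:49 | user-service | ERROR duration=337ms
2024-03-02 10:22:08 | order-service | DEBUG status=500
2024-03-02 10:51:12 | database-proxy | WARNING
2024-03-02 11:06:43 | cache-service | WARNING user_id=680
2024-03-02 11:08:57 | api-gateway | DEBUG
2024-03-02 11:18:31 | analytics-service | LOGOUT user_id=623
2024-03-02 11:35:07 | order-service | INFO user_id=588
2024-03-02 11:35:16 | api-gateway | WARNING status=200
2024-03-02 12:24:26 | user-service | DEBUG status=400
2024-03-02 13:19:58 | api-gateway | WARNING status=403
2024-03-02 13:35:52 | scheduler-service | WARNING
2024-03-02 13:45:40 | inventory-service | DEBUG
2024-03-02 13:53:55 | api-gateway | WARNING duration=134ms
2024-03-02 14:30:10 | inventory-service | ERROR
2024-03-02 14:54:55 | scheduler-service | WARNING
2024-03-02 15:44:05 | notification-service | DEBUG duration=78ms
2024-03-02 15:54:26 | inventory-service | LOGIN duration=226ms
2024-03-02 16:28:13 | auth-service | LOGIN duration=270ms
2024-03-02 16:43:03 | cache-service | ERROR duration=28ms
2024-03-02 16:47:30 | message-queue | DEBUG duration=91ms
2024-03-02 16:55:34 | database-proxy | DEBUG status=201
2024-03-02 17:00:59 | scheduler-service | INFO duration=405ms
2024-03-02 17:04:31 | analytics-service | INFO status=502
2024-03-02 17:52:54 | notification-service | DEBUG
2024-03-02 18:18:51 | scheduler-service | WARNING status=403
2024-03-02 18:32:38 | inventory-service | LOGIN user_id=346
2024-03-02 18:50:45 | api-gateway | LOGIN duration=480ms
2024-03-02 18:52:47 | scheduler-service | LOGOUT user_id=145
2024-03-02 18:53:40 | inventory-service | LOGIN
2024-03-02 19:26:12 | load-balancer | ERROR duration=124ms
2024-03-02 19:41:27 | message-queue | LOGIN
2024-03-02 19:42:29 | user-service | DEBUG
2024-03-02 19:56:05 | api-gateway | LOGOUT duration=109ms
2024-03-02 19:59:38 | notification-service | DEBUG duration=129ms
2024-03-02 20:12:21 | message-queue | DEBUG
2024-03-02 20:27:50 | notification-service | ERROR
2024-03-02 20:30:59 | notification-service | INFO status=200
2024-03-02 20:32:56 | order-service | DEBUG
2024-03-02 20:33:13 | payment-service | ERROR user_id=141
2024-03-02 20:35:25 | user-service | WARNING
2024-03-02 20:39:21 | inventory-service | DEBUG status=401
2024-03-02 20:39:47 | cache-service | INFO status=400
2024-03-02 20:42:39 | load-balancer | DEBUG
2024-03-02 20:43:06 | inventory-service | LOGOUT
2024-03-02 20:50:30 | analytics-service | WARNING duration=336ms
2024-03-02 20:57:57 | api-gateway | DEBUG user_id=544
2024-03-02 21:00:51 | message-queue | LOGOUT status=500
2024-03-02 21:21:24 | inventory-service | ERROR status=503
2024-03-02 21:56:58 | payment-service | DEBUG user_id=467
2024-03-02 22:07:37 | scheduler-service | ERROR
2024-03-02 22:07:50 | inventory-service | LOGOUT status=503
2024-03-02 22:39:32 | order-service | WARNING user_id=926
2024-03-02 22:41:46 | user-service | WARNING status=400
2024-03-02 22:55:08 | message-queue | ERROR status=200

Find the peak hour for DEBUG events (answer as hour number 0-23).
20

To find the peak hour:

1. Group all DEBUG events by hour
2. Count events in each hour
3. Find hour with maximum count
4. Peak hour: 20 (with 5 events)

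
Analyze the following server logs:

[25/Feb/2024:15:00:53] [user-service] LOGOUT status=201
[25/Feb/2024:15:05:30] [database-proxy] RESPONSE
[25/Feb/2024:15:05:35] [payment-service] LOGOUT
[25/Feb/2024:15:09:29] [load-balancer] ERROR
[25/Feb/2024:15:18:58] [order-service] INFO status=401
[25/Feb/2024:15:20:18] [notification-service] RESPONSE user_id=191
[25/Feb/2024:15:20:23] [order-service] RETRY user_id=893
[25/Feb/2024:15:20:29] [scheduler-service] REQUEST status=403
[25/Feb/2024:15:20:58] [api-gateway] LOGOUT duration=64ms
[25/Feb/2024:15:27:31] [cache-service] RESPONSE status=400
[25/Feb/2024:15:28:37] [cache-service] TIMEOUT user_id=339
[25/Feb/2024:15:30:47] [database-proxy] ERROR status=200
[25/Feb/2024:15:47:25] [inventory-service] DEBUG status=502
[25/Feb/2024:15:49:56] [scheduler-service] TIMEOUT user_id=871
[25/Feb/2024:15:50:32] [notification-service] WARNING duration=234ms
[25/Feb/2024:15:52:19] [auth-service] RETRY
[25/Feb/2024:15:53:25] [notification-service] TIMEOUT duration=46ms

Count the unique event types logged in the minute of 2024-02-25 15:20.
4

To count unique event types:

1. Filter events in the minute starting at 2024-02-25 15:20
2. Extract event types from matching entries
3. Count unique types: 4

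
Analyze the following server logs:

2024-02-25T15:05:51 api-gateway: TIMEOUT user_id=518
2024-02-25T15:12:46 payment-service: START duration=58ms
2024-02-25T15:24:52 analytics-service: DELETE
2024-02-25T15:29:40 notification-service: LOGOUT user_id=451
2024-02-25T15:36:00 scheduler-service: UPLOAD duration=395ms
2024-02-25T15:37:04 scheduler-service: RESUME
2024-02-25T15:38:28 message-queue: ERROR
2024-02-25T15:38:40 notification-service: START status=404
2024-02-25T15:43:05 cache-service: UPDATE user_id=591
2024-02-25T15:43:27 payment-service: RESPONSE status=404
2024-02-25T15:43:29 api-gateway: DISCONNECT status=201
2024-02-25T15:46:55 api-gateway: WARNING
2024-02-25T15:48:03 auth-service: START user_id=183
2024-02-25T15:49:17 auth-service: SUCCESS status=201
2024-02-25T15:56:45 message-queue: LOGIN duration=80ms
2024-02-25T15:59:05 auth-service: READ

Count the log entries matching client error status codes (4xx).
2

To find matching entries:

1. Pattern to match: client error status codes (4xx)
2. Scan each log entry for the pattern
3. Count matches: 2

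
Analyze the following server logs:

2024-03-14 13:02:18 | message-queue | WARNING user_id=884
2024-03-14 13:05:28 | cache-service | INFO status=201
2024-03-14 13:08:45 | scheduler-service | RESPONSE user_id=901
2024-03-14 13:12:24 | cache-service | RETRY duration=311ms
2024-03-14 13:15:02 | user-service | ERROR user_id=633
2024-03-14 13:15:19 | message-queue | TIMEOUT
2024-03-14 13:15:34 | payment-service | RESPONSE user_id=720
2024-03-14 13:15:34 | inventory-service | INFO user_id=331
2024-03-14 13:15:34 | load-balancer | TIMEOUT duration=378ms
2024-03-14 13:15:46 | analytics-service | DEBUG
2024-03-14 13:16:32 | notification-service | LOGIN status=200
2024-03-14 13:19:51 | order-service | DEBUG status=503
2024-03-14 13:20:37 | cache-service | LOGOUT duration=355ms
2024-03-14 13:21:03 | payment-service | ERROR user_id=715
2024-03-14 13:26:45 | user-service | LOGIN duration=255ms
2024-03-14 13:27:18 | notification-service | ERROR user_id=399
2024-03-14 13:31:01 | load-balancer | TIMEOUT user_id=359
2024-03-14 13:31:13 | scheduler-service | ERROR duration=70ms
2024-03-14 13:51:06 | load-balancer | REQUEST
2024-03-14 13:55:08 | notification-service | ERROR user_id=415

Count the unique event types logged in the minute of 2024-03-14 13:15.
5

To count unique event types:

1. Filter events in the minute starting at 2024-03-14 13:15
2. Extract event types from matching entries
3. Count unique types: 5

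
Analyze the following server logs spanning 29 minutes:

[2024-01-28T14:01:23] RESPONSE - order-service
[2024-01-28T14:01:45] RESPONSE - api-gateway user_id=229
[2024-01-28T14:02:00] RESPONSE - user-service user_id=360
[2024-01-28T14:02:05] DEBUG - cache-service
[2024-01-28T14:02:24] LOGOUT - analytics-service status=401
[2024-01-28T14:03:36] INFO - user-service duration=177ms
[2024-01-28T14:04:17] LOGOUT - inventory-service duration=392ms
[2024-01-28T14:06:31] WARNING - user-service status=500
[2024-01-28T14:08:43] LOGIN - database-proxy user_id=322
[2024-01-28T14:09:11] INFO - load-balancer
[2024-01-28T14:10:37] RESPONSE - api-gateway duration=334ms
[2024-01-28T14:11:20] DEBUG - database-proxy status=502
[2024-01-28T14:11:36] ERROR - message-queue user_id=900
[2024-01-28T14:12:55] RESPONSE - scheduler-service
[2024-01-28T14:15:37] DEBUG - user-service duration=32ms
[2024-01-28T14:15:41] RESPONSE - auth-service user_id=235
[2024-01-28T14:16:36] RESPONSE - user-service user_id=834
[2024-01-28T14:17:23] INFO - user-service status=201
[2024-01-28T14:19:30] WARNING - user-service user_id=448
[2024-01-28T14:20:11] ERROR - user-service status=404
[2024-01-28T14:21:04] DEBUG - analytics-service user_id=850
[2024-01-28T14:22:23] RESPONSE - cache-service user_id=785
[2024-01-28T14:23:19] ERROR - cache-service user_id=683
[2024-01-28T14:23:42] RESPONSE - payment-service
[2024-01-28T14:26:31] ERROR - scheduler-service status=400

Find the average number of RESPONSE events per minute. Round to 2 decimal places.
0.31

To calculate the rate:

1. Count total RESPONSE events: 9
2. Total time period: 29 minutes
3. Rate = 9 / 29 = 0.31 events per minute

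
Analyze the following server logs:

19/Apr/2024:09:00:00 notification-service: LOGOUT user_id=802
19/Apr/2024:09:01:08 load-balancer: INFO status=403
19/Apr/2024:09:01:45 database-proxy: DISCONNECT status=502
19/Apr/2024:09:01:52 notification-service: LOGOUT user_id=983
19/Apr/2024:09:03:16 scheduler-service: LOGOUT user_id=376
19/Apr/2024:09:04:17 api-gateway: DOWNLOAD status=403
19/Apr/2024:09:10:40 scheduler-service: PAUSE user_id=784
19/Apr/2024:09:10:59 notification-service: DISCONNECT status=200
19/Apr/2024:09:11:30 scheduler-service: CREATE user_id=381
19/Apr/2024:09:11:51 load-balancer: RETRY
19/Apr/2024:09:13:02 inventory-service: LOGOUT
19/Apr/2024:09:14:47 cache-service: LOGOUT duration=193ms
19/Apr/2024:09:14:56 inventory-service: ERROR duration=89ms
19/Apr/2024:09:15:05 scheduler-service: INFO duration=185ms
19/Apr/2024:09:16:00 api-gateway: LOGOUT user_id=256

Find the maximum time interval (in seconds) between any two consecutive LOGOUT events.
586

To find the longest gap:

1. Extract all LOGOUT events in chronological order
2. Calculate time differences between consecutive events
3. Find the maximum difference
4. Longest gap: 586 seconds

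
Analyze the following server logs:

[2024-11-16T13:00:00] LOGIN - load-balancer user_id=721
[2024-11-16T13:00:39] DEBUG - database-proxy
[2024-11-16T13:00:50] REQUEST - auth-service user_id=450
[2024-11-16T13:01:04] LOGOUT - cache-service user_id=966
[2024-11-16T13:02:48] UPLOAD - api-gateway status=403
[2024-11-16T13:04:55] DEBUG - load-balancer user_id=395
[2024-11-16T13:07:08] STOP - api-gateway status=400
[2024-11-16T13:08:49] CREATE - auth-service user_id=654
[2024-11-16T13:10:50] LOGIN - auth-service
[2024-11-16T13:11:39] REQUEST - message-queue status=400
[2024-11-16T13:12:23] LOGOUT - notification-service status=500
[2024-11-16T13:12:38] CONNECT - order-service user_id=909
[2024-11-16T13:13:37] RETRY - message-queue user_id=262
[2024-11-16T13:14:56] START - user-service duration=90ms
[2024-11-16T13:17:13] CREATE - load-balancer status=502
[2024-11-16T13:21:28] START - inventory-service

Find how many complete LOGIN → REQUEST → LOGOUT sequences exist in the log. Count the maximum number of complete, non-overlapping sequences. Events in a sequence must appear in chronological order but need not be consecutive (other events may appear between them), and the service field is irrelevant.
2

To count sequences:

1. Look for pattern: LOGIN → REQUEST → LOGOUT
2. Greedily scan the log in chronological order, matching each sequence element in turn (ignoring service)
3. Each time the full pattern completes, increment the count and restart matching from the next event
4. Complete non-overlapping sequences found: 2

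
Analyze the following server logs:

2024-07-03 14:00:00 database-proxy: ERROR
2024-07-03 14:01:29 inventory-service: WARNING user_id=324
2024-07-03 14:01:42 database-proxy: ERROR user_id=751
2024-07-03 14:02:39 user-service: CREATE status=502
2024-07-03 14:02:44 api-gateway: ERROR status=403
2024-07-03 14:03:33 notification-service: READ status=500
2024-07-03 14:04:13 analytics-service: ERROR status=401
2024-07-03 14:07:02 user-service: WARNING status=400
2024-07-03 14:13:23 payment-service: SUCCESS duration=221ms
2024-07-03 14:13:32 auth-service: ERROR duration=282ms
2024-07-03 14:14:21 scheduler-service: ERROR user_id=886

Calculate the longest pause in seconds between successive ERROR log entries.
559

To find the longest gap:

1. Extract all ERROR events in chronological order
2. Calculate time differences between consecutive events
3. Find the maximum difference
4. Longest gap: 559 seconds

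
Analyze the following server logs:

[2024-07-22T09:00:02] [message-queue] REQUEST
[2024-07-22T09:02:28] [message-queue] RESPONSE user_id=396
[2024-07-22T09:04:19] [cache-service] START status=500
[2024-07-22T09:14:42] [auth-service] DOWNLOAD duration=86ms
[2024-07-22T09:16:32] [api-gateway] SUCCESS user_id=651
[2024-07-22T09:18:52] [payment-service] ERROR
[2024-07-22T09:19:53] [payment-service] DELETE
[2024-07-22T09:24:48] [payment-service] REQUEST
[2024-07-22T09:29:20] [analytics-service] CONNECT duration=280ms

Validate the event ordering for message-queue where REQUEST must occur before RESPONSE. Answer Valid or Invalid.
Valid

To validate ordering:

1. Required order: REQUEST → RESPONSE
2. Rule: REQUEST must occur before RESPONSE
3. Check actual order of events for message-queue
4. Result: Valid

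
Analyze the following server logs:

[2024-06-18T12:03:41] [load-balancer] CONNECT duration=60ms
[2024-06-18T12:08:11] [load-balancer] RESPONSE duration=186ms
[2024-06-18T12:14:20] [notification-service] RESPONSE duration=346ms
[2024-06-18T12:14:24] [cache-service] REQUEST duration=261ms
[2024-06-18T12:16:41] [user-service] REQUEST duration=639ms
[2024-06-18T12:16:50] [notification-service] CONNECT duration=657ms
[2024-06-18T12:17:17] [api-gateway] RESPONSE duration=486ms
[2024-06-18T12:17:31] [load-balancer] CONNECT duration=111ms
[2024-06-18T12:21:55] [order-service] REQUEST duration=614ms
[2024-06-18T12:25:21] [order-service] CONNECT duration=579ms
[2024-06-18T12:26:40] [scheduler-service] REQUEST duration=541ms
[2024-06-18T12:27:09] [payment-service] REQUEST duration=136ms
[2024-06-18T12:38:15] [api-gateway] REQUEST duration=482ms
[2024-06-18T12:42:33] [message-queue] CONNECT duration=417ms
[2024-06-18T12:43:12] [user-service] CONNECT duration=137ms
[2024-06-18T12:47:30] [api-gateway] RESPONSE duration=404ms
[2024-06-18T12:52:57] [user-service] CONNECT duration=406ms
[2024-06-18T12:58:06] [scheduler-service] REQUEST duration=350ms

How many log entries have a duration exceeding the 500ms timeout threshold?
5

To count timeouts:

1. Threshold: 500ms
2. Extract duration from each log entry
3. Count entries where duration > 500
4. Timeout count: 5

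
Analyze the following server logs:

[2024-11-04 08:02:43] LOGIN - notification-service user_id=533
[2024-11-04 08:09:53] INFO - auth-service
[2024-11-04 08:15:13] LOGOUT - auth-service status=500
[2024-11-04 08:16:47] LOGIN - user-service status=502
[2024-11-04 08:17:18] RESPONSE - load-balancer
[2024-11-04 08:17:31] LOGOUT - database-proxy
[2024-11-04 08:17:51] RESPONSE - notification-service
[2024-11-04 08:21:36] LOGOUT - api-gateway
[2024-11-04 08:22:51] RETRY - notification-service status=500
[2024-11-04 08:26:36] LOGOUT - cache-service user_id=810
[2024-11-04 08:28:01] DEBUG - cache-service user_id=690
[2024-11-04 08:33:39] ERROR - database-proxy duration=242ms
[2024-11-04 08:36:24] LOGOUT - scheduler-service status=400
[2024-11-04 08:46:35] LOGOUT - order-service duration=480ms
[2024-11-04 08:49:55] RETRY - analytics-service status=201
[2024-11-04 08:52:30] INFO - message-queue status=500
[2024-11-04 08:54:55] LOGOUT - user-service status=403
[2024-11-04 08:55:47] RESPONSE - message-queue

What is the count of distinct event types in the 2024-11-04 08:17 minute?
2

To count unique event types:

1. Filter events in the minute starting at 2024-11-04 08:17
2. Extract event types from matching entries
3. Count unique types: 2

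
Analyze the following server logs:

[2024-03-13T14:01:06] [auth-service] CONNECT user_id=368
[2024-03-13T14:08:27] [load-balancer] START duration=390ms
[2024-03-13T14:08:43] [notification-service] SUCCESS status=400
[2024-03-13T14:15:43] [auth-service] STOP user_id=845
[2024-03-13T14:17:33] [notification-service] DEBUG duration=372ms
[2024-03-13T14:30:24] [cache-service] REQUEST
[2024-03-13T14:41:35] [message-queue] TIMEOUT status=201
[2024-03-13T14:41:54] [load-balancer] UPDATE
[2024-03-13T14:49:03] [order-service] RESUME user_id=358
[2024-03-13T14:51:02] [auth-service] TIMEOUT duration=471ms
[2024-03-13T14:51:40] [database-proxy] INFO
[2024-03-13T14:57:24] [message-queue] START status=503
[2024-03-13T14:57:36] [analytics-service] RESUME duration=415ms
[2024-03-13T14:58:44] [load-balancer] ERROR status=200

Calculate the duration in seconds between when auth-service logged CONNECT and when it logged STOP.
877

To find the time between events:

1. Locate the first CONNECT event for auth-service: 2024-03-13T14:01:06
2. Locate the first STOP event for auth-service: 2024-03-13T14:15:43
3. Calculate the difference: 2024-03-13T14:15:43 - 2024-03-13T14:01:06 = 877 seconds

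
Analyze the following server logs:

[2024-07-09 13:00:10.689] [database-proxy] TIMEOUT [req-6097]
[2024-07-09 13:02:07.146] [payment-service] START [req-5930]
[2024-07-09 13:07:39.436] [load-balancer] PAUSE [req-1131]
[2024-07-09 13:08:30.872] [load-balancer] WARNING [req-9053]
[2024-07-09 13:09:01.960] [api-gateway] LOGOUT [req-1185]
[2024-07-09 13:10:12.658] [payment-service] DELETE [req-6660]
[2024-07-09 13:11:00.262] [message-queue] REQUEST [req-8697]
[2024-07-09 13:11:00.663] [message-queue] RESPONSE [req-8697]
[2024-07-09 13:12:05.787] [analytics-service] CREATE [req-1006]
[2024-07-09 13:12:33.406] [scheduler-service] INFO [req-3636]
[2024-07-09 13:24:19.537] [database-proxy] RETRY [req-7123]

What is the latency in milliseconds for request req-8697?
401

To calculate latency:

1. Find REQUEST with id req-8697: 2024-07-09 13:11:00.262
2. Find RESPONSE with id req-8697: 2024-07-09 13:11:00.663
3. Latency: 2024-07-09 13:11:00.663 - 2024-07-09 13:11:00.262 = 401ms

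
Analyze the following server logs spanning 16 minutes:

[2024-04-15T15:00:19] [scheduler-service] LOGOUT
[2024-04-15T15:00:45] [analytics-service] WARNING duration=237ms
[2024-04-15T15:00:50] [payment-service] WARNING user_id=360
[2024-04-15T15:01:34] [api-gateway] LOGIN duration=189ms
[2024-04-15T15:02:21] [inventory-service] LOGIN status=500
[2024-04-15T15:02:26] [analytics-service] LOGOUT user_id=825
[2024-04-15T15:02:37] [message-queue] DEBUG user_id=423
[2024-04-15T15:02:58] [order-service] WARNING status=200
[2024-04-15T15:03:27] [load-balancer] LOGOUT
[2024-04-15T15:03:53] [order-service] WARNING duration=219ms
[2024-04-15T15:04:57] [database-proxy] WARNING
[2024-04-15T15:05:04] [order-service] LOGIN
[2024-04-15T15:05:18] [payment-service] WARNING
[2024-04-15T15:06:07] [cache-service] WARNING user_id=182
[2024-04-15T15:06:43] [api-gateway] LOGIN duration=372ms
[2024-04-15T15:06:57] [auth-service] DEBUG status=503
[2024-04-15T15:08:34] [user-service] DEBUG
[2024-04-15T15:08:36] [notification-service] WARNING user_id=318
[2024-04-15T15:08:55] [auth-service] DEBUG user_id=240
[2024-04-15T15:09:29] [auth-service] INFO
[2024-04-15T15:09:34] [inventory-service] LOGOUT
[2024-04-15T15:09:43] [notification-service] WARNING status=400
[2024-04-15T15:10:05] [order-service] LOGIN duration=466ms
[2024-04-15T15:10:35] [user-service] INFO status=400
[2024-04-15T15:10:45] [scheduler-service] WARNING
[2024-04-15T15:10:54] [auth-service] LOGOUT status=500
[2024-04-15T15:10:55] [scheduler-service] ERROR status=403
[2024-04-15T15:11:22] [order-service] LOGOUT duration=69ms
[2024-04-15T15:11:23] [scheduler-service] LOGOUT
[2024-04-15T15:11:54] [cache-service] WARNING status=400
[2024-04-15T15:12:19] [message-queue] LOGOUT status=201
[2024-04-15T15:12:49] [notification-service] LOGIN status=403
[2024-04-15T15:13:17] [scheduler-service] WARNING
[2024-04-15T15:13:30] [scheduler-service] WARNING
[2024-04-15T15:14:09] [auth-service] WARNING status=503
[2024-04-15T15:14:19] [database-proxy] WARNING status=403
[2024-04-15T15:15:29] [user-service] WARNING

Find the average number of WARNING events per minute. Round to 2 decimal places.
1.0

To calculate the rate:

1. Count total WARNING events: 16
2. Total time period: 16 minutes
3. Rate = 16 / 16 = 1.0 events per minute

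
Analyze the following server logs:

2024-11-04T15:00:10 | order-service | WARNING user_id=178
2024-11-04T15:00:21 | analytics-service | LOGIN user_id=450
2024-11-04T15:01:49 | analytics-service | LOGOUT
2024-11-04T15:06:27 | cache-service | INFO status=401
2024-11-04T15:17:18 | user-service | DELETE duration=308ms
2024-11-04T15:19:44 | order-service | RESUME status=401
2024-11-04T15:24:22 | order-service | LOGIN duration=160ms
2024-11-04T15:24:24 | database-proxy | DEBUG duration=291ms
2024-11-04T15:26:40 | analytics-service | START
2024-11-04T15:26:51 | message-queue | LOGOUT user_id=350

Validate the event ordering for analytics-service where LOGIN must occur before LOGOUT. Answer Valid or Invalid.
Valid

To validate ordering:

1. Required order: LOGIN → LOGOUT
2. Rule: LOGIN must occur before LOGOUT
3. Check actual order of events for analytics-service
4. Result: Valid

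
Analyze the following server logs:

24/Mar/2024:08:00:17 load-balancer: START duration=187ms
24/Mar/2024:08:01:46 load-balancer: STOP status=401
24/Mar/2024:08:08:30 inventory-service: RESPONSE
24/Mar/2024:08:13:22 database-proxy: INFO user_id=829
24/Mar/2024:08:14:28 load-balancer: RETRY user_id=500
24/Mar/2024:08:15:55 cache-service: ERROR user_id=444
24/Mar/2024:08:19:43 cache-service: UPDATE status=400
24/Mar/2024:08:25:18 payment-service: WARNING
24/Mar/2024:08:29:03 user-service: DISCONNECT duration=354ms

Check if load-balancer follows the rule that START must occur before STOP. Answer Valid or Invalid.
Valid

To validate ordering:

1. Required order: START → STOP
2. Rule: START must occur before STOP
3. Check actual order of events for load-balancer
4. Result: Valid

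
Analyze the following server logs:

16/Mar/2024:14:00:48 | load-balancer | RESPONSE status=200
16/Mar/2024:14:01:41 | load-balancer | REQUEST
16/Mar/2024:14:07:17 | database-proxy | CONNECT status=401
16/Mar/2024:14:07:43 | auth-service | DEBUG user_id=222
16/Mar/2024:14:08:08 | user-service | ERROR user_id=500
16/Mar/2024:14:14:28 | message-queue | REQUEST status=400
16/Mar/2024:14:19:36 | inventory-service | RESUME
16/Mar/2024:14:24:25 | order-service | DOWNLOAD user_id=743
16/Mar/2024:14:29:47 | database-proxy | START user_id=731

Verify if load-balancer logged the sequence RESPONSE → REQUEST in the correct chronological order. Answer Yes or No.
Yes

To verify sequence order:

1. Find all events in sequence RESPONSE → REQUEST for load-balancer
2. Extract their timestamps
3. Check if timestamps are in ascending order
4. Result: Yes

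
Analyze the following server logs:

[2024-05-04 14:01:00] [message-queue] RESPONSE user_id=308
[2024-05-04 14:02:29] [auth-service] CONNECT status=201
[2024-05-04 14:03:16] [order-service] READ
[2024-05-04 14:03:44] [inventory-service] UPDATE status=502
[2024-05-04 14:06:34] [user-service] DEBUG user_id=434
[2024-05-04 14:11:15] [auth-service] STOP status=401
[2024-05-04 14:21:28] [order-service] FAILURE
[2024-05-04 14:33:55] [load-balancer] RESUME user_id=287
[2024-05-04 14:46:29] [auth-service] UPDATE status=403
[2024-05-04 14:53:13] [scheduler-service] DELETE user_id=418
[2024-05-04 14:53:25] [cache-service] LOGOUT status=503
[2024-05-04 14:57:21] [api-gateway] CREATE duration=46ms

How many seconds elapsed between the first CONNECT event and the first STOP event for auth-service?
526

To find the time between events:

1. Locate the first CONNECT event for auth-service: 2024-05-04 14:02:29
2. Locate the first STOP event for auth-service: 2024-05-04 14:11:15
3. Calculate the difference: 2024-05-04 14:11:15 - 2024-05-04 14:02:29 = 526 seconds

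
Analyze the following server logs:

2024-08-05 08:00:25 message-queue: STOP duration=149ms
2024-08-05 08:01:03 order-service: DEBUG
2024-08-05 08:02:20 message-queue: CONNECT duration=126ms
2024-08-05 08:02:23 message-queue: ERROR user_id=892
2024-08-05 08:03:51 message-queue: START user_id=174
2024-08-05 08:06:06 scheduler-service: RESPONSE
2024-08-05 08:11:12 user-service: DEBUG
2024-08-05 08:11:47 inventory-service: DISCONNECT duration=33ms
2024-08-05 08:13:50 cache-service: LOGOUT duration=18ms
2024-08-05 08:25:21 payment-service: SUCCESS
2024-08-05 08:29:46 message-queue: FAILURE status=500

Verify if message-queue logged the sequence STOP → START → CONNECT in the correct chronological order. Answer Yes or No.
No

To verify sequence order:

1. Find all events in sequence STOP → START → CONNECT for message-queue
2. Extract their timestamps
3. Check if timestamps are in ascending order
4. Result: No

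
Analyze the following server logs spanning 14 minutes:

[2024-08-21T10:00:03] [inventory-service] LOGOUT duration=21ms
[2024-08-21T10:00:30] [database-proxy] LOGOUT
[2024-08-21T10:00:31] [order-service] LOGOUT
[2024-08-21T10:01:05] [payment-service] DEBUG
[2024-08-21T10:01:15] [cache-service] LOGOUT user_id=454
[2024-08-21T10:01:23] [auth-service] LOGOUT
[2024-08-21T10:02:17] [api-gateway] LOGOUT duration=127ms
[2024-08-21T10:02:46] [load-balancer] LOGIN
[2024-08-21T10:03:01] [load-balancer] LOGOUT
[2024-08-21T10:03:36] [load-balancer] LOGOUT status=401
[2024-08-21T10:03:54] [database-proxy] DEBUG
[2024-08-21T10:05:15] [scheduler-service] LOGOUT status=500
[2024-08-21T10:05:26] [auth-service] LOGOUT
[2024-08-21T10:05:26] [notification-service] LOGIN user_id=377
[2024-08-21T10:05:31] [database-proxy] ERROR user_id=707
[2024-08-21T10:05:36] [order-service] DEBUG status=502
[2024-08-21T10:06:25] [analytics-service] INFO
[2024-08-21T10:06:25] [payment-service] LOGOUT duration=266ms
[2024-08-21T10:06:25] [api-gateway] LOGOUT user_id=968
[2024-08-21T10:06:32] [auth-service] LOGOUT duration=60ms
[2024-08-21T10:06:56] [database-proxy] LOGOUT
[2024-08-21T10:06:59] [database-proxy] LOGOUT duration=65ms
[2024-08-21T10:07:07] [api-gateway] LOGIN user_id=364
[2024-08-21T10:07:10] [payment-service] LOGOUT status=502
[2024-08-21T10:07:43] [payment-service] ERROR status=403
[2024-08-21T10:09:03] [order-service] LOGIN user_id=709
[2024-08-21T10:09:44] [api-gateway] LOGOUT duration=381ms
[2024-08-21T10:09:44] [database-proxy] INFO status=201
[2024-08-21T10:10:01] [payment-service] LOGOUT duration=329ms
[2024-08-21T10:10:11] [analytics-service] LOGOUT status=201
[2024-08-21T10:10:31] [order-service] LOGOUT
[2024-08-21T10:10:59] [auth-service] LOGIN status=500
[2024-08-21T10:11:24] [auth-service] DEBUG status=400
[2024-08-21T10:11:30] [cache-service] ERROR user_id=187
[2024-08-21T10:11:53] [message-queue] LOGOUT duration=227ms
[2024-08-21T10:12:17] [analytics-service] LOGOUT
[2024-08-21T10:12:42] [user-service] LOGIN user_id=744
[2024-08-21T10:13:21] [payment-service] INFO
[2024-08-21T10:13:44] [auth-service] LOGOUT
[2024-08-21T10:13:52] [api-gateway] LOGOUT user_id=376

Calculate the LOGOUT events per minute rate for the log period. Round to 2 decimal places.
1.71

To calculate the rate:

1. Count total LOGOUT events: 24
2. Total time period: 14 minutes
3. Rate = 24 / 14 = 1.71 events per minute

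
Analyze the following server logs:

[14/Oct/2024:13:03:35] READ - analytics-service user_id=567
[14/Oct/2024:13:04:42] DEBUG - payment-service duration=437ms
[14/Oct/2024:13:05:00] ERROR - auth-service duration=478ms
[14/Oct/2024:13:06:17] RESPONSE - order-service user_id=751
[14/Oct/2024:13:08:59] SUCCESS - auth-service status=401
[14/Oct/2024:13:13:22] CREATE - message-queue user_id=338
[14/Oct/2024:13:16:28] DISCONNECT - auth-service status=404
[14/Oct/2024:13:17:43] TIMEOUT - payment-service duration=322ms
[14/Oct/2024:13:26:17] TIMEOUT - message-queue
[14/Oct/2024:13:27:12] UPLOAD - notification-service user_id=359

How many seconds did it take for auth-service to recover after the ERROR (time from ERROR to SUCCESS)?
239

To calculate recovery time:

1. Find ERROR event for auth-service: 14/Oct/2024:13:05:00
2. Find next SUCCESS event for auth-service: 14/Oct/2024:13:08:59
3. Recovery time: 14/Oct/2024:13:08:59 - 14/Oct/2024:13:05:00 = 239 seconds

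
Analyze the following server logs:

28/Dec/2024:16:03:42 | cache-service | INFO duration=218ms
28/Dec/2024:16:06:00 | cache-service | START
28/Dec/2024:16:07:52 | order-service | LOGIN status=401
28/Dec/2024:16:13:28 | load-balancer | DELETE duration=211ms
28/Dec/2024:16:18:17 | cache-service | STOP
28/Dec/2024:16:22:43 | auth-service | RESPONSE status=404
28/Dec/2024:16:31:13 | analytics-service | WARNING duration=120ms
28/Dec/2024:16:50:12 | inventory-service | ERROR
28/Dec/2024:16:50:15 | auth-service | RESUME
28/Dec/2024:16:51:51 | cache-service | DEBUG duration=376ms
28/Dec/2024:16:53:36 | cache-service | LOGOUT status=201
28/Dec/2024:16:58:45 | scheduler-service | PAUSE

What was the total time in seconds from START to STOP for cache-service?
737

To calculate state duration:

1. Find START event for cache-service: 28/Dec/2024:16:06:00
2. Find STOP event for cache-service: 28/Dec/2024:16:18:17
3. Calculate duration: 28/Dec/2024:16:18:17 - 28/Dec/2024:16:06:00 = 737 seconds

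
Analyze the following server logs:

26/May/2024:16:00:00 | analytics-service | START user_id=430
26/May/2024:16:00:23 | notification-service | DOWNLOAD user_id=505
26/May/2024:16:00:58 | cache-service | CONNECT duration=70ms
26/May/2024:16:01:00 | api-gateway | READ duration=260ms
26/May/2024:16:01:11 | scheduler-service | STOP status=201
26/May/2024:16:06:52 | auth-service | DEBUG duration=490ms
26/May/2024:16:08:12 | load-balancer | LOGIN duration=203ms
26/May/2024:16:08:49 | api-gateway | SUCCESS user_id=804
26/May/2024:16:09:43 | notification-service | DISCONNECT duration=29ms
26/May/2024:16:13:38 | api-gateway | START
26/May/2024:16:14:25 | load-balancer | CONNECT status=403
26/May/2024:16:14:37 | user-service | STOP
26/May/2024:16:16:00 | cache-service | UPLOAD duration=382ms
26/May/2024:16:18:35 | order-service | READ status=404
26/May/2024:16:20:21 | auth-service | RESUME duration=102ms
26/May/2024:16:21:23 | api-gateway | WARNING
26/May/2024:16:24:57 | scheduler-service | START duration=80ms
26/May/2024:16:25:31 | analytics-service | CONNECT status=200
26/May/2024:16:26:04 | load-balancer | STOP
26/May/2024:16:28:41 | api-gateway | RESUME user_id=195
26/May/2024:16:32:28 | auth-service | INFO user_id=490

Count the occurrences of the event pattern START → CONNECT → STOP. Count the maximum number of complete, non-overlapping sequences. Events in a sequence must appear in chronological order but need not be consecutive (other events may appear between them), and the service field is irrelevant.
3

To count sequences:

1. Look for pattern: START → CONNECT → STOP
2. Greedily scan the log in chronological order, matching each sequence element in turn (ignoring service)
3. Each time the full pattern completes, increment the count and restart matching from the next event
4. Complete non-overlapping sequences found: 3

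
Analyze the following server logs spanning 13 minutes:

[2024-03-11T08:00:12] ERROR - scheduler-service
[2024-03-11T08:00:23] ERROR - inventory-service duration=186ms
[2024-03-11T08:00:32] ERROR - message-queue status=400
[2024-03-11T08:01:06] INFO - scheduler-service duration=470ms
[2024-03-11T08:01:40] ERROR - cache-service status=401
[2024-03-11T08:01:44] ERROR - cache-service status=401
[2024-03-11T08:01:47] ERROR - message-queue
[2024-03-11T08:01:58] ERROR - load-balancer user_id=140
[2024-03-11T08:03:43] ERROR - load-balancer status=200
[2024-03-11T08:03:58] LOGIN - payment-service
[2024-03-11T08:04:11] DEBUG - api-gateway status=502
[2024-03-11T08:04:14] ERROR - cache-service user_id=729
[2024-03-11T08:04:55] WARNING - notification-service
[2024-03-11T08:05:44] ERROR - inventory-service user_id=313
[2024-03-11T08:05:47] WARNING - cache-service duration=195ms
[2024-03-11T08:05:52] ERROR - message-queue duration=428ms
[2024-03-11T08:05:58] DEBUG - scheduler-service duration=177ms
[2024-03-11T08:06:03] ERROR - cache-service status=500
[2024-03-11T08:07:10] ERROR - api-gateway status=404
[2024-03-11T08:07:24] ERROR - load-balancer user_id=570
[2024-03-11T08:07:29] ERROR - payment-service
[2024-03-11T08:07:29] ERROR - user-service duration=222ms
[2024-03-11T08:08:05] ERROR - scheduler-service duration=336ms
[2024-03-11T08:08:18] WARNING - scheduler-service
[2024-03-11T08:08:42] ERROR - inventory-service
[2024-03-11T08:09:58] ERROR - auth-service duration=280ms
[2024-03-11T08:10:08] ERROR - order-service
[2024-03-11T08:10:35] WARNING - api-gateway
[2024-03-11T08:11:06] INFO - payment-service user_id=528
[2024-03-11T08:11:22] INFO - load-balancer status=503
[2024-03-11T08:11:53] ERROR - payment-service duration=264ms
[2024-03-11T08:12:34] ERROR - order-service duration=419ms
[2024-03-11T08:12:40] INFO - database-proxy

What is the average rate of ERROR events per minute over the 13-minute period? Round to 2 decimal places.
1.69

To calculate the rate:

1. Count total ERROR events: 22
2. Total time period: 13 minutes
3. Rate = 22 / 13 = 1.69 events per minute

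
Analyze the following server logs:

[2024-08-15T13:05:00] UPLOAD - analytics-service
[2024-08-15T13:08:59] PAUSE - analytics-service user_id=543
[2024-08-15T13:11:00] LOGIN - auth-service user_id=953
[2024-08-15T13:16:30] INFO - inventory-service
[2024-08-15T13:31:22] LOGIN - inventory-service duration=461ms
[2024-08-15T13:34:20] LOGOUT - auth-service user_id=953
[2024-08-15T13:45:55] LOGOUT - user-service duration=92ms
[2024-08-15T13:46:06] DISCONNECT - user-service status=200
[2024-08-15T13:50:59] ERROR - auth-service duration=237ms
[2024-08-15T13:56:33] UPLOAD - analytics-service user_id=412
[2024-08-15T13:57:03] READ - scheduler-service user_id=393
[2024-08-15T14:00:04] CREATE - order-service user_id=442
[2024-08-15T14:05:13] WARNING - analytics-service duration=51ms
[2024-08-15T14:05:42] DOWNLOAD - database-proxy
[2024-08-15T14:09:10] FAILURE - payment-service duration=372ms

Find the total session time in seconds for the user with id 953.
1400

To calculate session duration:

1. Find LOGIN event for user_id=953: 2024-08-15T13:11:00
2. Find LOGOUT event for user_id=953: 2024-08-15T13:34:20
3. Session duration: 2024-08-15T13:34:20 - 2024-08-15T13:11:00 = 1400 seconds (23 minutes)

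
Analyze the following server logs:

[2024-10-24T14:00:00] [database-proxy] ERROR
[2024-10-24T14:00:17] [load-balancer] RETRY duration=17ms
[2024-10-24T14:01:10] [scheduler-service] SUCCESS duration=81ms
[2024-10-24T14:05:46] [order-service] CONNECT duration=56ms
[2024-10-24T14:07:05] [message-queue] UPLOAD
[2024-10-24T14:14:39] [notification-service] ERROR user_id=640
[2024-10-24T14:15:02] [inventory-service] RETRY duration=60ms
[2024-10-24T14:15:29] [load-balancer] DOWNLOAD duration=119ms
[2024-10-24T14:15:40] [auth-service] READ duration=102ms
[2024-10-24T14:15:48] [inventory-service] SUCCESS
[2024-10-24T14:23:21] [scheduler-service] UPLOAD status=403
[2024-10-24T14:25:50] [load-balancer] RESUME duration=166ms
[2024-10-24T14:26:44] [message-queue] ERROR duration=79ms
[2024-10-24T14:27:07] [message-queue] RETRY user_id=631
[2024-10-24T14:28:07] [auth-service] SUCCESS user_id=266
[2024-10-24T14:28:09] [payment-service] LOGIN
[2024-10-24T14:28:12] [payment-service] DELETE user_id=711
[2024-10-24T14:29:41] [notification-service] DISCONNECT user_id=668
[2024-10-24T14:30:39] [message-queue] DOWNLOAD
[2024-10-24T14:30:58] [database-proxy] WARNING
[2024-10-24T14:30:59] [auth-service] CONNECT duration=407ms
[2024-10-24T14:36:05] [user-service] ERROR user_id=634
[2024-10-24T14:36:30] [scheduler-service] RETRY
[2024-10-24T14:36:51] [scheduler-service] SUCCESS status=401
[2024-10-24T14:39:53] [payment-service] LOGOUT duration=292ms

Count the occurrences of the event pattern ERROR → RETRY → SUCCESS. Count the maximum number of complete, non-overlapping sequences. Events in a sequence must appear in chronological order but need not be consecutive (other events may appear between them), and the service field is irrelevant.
4

To count sequences:

1. Look for pattern: ERROR → RETRY → SUCCESS
2. Greedily scan the log in chronological order, matching each sequence element in turn (ignoring service)
3. Each time the full pattern completes, increment the count and restart matching from the next event
4. Complete non-overlapping sequences found: 4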